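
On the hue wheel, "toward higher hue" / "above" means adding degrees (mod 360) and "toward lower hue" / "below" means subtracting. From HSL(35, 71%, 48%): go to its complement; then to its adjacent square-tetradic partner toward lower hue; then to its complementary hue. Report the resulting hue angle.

+180° (complement): 35 + 180 = 215°
−90° (square ↓): 215 − 90 = 125°
+180° (complement): 125 + 180 = 305°

305°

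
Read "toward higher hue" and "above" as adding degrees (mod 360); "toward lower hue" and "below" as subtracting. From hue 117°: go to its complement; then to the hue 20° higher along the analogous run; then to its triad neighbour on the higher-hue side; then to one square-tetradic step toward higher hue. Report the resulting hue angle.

+180° (complement): 117 + 180 = 297°
+20° (analog 20° ↑): 297 + 20 = 317°
+120° (triadic ↑): 317 + 120 = 437 → 437 − 360 = 77°
+90° (square ↑): 77 + 90 = 167°

167°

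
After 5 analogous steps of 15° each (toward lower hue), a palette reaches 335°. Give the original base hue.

5 steps of 15° (toward lower hue) give a net shift of −75°.
Start = end − shift: 335 + 75 = 410 → 410 − 360 = 50°

50°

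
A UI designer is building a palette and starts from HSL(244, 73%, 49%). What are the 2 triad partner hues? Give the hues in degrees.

A triad places three hues 120° apart.
244 + 120 = 364 → 364 − 360 = 4°
244 + 240 = 484 → 484 − 360 = 124°

4° and 124°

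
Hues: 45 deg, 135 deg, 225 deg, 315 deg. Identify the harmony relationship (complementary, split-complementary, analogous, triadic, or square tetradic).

Sort the hues: 45°, 135°, 225°, 315°.
Successive gaps around the wheel: 90°, 90°, 90°, 90°.
Four hues every 90° form a square tetradic scheme.

square tetradic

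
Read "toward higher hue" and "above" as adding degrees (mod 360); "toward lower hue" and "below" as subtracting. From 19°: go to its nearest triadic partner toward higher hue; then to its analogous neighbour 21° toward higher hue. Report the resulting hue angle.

160°

triadic ↑ +120°: 19 + 120 = 139°
analog 21° ↑ +21°: 139 + 21 = 160°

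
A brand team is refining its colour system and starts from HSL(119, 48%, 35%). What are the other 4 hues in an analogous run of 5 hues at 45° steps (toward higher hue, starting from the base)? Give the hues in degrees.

164°, 209°, 254° and 299°

Analogous hues sit every 45° along the wheel.
119 + 45 = 164°
119 + 90 = 209°
119 + 135 = 254°
119 + 180 = 299°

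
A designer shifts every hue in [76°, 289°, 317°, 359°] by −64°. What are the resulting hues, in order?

12°, 225°, 253°, 295°

76 − 64 = 12°
289 − 64 = 225°
317 − 64 = 253°
359 − 64 = 295°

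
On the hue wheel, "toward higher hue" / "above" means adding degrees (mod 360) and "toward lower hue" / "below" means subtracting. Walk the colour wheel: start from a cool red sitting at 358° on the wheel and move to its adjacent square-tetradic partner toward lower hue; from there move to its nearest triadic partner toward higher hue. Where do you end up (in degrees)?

28°

−90° (square ↓): 358 − 90 = 268°
+120° (triadic ↑): 268 + 120 = 388 → 388 − 360 = 28°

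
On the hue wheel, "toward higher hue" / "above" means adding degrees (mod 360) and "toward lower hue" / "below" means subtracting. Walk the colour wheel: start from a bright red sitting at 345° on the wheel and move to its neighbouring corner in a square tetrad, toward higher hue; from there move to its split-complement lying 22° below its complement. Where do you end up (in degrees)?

+90° (square ↑): 345 + 90 = 435 → 435 − 360 = 75°
+158° (split-comp 22° ↓): 75 + 158 = 233°

233°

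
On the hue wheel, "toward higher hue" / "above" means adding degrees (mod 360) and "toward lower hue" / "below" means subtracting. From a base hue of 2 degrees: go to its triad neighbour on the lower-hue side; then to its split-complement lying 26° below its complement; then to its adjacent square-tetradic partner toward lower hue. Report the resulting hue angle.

triadic ↓ −120°: 2 − 120 = -118 → -118 + 360 = 242°
split-comp 26° ↓ +154°: 242 + 154 = 396 → 396 − 360 = 36°
square ↓ −90°: 36 − 90 = -54 → -54 + 360 = 306°

306°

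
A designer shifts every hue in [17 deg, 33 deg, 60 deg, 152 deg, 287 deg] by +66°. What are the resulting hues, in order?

17 + 66 = 83°
33 + 66 = 99°
60 + 66 = 126°
152 + 66 = 218°
287 + 66 = 353°

83°, 99°, 126°, 218°, 353°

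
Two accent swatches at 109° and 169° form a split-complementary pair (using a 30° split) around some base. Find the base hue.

The accents sit 30° either side of the complement, so the complement is their short-arc midpoint on the wheel.
Short-arc midpoint of 109° and 169°: 139°.
Base is 180° from the complement: 139 − 180 = -41 → -41 + 360 = 319°

319°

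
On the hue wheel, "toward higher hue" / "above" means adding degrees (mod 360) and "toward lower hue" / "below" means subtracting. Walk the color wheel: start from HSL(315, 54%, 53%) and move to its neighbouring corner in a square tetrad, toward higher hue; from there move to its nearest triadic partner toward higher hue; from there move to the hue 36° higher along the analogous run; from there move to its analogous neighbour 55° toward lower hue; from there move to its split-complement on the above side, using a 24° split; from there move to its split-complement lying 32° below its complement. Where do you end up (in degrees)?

138°

+90° (square ↑): 315 + 90 = 405 → 405 − 360 = 45°
+120° (triadic ↑): 45 + 120 = 165°
+36° (analog 36° ↑): 165 + 36 = 201°
−55° (analog 55° ↓): 201 − 55 = 146°
+204° (split-comp 24° ↑): 146 + 204 = 350°
+148° (split-comp 32° ↓): 350 + 148 = 498 → 498 − 360 = 138°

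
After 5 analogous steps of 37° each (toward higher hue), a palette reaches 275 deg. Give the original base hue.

5 steps of 37° (toward higher hue) give a net shift of +185°.
Start = end − shift: 275 − 185 = 90°

90°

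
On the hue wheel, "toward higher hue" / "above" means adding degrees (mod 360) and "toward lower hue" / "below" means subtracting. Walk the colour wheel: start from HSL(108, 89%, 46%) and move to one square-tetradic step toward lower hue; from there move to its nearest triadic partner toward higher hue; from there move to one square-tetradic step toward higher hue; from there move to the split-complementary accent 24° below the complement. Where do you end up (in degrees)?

108 − 90 = 18°   (square ↓)
18 + 120 = 138°   (triadic ↑)
138 + 90 = 228°   (square ↑)
228 + 156 = 384 → 384 − 360 = 24°   (split-comp 24° ↓)

24°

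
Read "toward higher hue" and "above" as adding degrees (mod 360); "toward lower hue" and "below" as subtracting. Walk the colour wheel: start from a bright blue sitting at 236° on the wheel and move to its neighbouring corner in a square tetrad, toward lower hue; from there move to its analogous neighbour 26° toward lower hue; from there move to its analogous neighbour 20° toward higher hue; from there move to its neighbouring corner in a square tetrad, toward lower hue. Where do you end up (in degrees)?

50°

square ↓ −90°: 236 − 90 = 146°
analog 26° ↓ −26°: 146 − 26 = 120°
analog 20° ↑ +20°: 120 + 20 = 140°
square ↓ −90°: 140 − 90 = 50°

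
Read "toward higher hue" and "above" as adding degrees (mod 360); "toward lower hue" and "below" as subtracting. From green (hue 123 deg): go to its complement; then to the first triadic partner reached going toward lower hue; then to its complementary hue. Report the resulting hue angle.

+180° (complement): 123 + 180 = 303°
−120° (triadic ↓): 303 − 120 = 183°
+180° (complement): 183 + 180 = 363 → 363 − 360 = 3°

3°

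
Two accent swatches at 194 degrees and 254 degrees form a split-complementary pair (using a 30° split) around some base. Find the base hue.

44°

The accents sit 30° either side of the complement, so the complement is their short-arc midpoint on the wheel.
Short-arc midpoint of 194° and 254°: 224°.
Base is 180° from the complement: 224 − 180 = 44°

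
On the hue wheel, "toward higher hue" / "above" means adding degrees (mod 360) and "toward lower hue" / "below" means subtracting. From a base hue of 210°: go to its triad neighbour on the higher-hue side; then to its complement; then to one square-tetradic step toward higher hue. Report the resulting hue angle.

240°

+120° (triadic ↑): 210 + 120 = 330°
+180° (complement): 330 + 180 = 510 → 510 − 360 = 150°
+90° (square ↑): 150 + 90 = 240°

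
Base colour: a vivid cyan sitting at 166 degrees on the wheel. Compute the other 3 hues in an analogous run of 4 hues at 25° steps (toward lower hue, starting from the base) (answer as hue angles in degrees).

Analogous hues sit every 25° along the wheel.
166 − 25 = 141°
166 − 50 = 116°
166 − 75 = 91°

141°, 116° and 91°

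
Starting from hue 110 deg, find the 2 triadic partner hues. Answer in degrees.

230° and 350°

A triad places three hues 120° apart.
110 + 120 = 230°
110 + 240 = 350°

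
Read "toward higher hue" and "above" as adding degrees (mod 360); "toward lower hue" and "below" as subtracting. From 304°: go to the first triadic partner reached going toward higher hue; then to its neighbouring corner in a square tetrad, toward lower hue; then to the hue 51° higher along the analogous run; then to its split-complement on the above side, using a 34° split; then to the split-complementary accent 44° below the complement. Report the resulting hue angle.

15°

+120° (triadic ↑): 304 + 120 = 424 → 424 − 360 = 64°
−90° (square ↓): 64 − 90 = -26 → -26 + 360 = 334°
+51° (analog 51° ↑): 334 + 51 = 385 → 385 − 360 = 25°
+214° (split-comp 34° ↑): 25 + 214 = 239°
+136° (split-comp 44° ↓): 239 + 136 = 375 → 375 − 360 = 15°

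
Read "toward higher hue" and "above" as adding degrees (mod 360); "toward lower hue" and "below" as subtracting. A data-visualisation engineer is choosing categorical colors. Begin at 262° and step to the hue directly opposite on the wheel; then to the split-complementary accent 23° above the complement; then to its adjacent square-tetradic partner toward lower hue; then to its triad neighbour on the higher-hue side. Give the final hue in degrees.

315°

complement +180°: 262 + 180 = 442 → 442 − 360 = 82°
split-comp 23° ↑ +203°: 82 + 203 = 285°
square ↓ −90°: 285 − 90 = 195°
triadic ↑ +120°: 195 + 120 = 315°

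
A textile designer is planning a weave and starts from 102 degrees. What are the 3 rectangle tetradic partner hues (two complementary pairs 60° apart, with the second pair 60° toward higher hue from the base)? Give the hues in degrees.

A rectangular tetradic uses two complementary pairs 60° apart: offsets 0°, 60°, 180°, 240°.
102 + 60 = 162°
102 + 180 = 282°
102 + 240 = 342°

162°, 282°, and 342°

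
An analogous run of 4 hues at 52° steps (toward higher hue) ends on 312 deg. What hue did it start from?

156°

3 steps of 52° (toward higher hue) give a net shift of +156°.
Start = end − shift: 312 − 156 = 156°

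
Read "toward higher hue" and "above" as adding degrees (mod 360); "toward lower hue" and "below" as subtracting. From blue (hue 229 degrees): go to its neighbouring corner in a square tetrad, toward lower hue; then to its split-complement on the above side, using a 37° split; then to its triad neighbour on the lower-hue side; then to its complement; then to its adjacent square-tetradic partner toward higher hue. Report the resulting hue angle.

146°

229 − 90 = 139°   (square ↓)
139 + 217 = 356°   (split-comp 37° ↑)
356 − 120 = 236°   (triadic ↓)
236 + 180 = 416 → 416 − 360 = 56°   (complement)
56 + 90 = 146°   (square ↑)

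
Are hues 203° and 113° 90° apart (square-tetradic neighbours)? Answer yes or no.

yes

Angular distance: |203 − 113| = 90 = 90°.
90° apart (square-tetradic neighbours) requires 90°.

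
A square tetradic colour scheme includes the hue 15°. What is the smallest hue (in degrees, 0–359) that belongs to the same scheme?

A square tetradic scheme places four hues every 90°.
The full set through 15° is {15°, 105°, 195°, 285°}.

15°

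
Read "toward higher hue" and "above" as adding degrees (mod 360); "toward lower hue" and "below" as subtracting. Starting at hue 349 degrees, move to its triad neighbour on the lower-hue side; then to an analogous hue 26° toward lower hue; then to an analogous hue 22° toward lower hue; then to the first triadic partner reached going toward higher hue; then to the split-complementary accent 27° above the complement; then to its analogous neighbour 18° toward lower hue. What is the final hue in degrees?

−120° (triadic ↓): 349 − 120 = 229°
−26° (analog 26° ↓): 229 − 26 = 203°
−22° (analog 22° ↓): 203 − 22 = 181°
+120° (triadic ↑): 181 + 120 = 301°
+207° (split-comp 27° ↑): 301 + 207 = 508 → 508 − 360 = 148°
−18° (analog 18° ↓): 148 − 18 = 130°

130°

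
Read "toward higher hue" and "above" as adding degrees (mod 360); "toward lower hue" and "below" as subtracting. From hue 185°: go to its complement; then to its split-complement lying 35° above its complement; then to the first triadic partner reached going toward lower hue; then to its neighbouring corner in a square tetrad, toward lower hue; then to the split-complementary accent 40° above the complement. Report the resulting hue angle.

230°

+180° (complement): 185 + 180 = 365 → 365 − 360 = 5°
+215° (split-comp 35° ↑): 5 + 215 = 220°
−120° (triadic ↓): 220 − 120 = 100°
−90° (square ↓): 100 − 90 = 10°
+220° (split-comp 40° ↑): 10 + 220 = 230°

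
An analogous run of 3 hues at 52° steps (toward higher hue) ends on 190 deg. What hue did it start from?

86°

2 steps of 52° (toward higher hue) give a net shift of +104°.
Start = end − shift: 190 − 104 = 86°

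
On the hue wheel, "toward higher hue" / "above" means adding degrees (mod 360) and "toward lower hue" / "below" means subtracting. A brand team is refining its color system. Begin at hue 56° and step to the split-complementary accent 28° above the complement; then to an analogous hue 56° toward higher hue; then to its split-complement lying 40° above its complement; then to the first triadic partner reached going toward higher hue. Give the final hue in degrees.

+208° (split-comp 28° ↑): 56 + 208 = 264°
+56° (analog 56° ↑): 264 + 56 = 320°
+220° (split-comp 40° ↑): 320 + 220 = 540 → 540 − 360 = 180°
+120° (triadic ↑): 180 + 120 = 300°

300°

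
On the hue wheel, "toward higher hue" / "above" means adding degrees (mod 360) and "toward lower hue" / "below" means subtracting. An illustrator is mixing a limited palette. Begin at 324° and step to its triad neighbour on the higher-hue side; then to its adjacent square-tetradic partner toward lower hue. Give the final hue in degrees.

+120° (triadic ↑): 324 + 120 = 444 → 444 − 360 = 84°
−90° (square ↓): 84 − 90 = -6 → -6 + 360 = 354°

354°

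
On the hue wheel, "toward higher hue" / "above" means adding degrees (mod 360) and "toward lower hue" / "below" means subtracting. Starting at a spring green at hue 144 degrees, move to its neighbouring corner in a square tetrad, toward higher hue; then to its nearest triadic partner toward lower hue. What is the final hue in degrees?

square ↑ +90°: 144 + 90 = 234°
triadic ↓ −120°: 234 − 120 = 114°

114°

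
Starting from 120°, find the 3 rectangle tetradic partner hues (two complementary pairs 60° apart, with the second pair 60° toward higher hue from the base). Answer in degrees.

120 + 60 = 180°
120 + 180 = 300°
120 + 240 = 360 → 360 − 360 = 0°

180°, 300° and 0°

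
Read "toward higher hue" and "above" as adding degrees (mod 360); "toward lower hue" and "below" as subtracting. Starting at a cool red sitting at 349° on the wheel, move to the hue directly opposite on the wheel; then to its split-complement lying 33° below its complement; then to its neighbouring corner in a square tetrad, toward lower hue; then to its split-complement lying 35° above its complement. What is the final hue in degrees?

349 + 180 = 529 → 529 − 360 = 169°   (complement)
169 + 147 = 316°   (split-comp 33° ↓)
316 − 90 = 226°   (square ↓)
226 + 215 = 441 → 441 − 360 = 81°   (split-comp 35° ↑)

81°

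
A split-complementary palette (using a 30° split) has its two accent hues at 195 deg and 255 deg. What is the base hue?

The accents sit 30° either side of the complement, so the complement is their short-arc midpoint on the wheel.
Short-arc midpoint of 195° and 255°: 225°.
Base is 180° from the complement: 225 − 180 = 45°

45°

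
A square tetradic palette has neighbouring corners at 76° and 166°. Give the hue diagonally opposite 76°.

A square tetradic scheme places four hues 90° apart; opposite corners are 180° apart.
76 + 180 = 256°

256°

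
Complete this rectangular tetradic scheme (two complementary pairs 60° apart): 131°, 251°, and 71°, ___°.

311°

A rectangular tetradic uses two complementary pairs 60° apart: offsets 0°, 60°, 180°, 240°.
Among {71°, 131°, 251°}, 251° and 71° are a 180° pair.
The remaining hue 131° needs its own complement: 131 + 180 = 311°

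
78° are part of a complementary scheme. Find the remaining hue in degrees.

The complement sits 180° across the wheel.
The full set through 78° is {78°, 258°}.
Given {78°}, the missing hue is 258°.

258°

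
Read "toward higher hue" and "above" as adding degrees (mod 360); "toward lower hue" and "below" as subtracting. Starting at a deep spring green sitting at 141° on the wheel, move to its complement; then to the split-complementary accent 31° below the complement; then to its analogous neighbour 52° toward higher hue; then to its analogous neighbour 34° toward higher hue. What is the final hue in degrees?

141 + 180 = 321°   (complement)
321 + 149 = 470 → 470 − 360 = 110°   (split-comp 31° ↓)
110 + 52 = 162°   (analog 52° ↑)
162 + 34 = 196°   (analog 34° ↑)

196°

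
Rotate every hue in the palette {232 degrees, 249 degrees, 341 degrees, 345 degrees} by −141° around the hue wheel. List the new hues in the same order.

91°, 108°, 200°, 204°

232 − 141 = 91°
249 − 141 = 108°
341 − 141 = 200°
345 − 141 = 204°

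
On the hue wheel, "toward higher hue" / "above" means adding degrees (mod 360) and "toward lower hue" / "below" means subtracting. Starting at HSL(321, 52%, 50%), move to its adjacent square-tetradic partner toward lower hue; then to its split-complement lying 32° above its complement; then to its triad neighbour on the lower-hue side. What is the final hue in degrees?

323°

321 − 90 = 231°   (square ↓)
231 + 212 = 443 → 443 − 360 = 83°   (split-comp 32° ↑)
83 − 120 = -37 → -37 + 360 = 323°   (triadic ↓)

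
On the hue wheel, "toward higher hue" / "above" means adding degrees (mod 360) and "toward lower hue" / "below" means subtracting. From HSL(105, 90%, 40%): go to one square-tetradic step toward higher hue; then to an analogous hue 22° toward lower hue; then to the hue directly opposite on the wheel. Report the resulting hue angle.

353°

square ↑ +90°: 105 + 90 = 195°
analog 22° ↓ −22°: 195 − 22 = 173°
complement +180°: 173 + 180 = 353°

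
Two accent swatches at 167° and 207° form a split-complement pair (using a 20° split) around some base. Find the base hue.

7°

The accents sit 20° either side of the complement, so the complement is their short-arc midpoint on the wheel.
Short-arc midpoint of 167° and 207°: 187°.
Base is 180° from the complement: 187 − 180 = 7°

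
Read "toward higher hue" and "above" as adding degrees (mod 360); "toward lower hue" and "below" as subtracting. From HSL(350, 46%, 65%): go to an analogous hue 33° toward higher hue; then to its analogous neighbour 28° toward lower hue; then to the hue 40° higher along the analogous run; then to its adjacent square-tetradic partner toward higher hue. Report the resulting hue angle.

analog 33° ↑ +33°: 350 + 33 = 383 → 383 − 360 = 23°
analog 28° ↓ −28°: 23 − 28 = -5 → -5 + 360 = 355°
analog 40° ↑ +40°: 355 + 40 = 395 → 395 − 360 = 35°
square ↑ +90°: 35 + 90 = 125°

125°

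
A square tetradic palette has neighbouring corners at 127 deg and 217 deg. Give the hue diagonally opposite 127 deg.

A square tetradic scheme places four hues 90° apart; opposite corners are 180° apart.
127 + 180 = 307°

307°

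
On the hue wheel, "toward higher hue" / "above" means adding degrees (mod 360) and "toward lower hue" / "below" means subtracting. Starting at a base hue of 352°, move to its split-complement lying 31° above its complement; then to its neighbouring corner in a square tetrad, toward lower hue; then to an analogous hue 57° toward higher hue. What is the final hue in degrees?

170°

+211° (split-comp 31° ↑): 352 + 211 = 563 → 563 − 360 = 203°
−90° (square ↓): 203 − 90 = 113°
+57° (analog 57° ↑): 113 + 57 = 170°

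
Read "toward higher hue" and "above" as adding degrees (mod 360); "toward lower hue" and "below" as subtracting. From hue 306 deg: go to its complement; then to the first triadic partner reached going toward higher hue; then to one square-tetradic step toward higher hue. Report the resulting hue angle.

306 + 180 = 486 → 486 − 360 = 126°   (complement)
126 + 120 = 246°   (triadic ↑)
246 + 90 = 336°   (square ↑)

336°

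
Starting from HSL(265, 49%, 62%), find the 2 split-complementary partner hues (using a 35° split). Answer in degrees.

Complement of 265°: 265 + 180 = 445 → 445 − 360 = 85°
85 − 35 = 50°
85 + 35 = 120°

50° and 120°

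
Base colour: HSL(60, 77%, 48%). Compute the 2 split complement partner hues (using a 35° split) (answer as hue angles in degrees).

Split-complementary hues sit 35° either side of the complement.
Complement of 60°: 60 + 180 = 240°
240 − 35 = 205°
240 + 35 = 275°

205° and 275°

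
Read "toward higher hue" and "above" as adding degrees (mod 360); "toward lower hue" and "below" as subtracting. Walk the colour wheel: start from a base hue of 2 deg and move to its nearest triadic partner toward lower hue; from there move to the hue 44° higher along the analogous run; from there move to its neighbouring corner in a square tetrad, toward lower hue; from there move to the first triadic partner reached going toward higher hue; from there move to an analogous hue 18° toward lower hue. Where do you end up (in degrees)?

298°

−120° (triadic ↓): 2 − 120 = -118 → -118 + 360 = 242°
+44° (analog 44° ↑): 242 + 44 = 286°
−90° (square ↓): 286 − 90 = 196°
+120° (triadic ↑): 196 + 120 = 316°
−18° (analog 18° ↓): 316 − 18 = 298°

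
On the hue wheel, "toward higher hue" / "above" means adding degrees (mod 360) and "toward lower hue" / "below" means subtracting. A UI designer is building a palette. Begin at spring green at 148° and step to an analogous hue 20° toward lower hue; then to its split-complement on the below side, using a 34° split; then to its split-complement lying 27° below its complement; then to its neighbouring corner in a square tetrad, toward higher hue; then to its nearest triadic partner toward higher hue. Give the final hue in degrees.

277°

148 − 20 = 128°   (analog 20° ↓)
128 + 146 = 274°   (split-comp 34° ↓)
274 + 153 = 427 → 427 − 360 = 67°   (split-comp 27° ↓)
67 + 90 = 157°   (square ↑)
157 + 120 = 277°   (triadic ↑)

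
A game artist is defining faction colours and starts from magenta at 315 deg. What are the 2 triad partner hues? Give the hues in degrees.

75° and 195°

315 + 120 = 435 → 435 − 360 = 75°
315 + 240 = 555 → 555 − 360 = 195°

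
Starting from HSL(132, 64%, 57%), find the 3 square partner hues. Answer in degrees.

222°, 312° and 42°

132 + 90 = 222°
132 + 180 = 312°
132 + 270 = 402 → 402 − 360 = 42°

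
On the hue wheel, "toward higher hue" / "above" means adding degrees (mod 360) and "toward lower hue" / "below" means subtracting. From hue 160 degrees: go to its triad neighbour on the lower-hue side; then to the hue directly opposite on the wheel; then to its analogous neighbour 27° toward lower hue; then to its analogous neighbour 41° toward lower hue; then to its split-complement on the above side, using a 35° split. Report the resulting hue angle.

7°

−120° (triadic ↓): 160 − 120 = 40°
+180° (complement): 40 + 180 = 220°
−27° (analog 27° ↓): 220 − 27 = 193°
−41° (analog 41° ↓): 193 − 41 = 152°
+215° (split-comp 35° ↑): 152 + 215 = 367 → 367 − 360 = 7°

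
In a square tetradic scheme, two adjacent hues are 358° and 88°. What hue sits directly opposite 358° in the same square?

A square tetradic scheme places four hues 90° apart; opposite corners are 180° apart.
358 + 180 = 538 → 538 − 360 = 178°

178°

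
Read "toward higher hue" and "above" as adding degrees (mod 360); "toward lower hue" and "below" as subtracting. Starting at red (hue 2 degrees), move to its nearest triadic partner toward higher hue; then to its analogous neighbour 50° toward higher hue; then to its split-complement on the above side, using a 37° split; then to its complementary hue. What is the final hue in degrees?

+120° (triadic ↑): 2 + 120 = 122°
+50° (analog 50° ↑): 122 + 50 = 172°
+217° (split-comp 37° ↑): 172 + 217 = 389 → 389 − 360 = 29°
+180° (complement): 29 + 180 = 209°

209°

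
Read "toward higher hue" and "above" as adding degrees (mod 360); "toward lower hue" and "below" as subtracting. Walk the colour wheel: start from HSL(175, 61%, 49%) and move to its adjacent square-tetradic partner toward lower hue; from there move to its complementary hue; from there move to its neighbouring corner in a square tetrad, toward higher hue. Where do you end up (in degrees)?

square ↓ −90°: 175 − 90 = 85°
complement +180°: 85 + 180 = 265°
square ↑ +90°: 265 + 90 = 355°

355°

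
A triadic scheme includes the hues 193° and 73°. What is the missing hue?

A triad places three hues 120° apart.
The full set through 73° is {73°, 193°, 313°}.
Given {73°, 193°}, the missing hue is 313°.

313°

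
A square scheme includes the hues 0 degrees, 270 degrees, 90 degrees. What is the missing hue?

A square tetradic scheme places four hues every 90°.
The full set through 0° is {0°, 90°, 180°, 270°}.
Given {0°, 90°, 270°}, the missing hue is 180°.

180°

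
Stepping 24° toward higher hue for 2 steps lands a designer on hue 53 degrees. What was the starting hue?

5°

2 steps of 24° (toward higher hue) give a net shift of +48°.
Start = end − shift: 53 − 48 = 5°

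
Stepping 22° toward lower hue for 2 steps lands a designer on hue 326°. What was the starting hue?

2 steps of 22° (toward lower hue) give a net shift of −44°.
Start = end − shift: 326 + 44 = 370 → 370 − 360 = 10°

10°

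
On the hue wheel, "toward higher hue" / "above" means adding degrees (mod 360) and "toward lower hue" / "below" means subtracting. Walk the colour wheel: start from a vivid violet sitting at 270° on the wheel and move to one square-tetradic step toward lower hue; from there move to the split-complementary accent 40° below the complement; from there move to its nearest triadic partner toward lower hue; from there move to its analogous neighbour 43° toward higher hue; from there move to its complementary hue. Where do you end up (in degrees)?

63°

square ↓ −90°: 270 − 90 = 180°
split-comp 40° ↓ +140°: 180 + 140 = 320°
triadic ↓ −120°: 320 − 120 = 200°
analog 43° ↑ +43°: 200 + 43 = 243°
complement +180°: 243 + 180 = 423 → 423 − 360 = 63°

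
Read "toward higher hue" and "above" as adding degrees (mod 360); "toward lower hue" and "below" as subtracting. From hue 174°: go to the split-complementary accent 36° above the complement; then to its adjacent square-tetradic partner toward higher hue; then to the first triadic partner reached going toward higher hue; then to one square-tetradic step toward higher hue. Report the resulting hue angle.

174 + 216 = 390 → 390 − 360 = 30°   (split-comp 36° ↑)
30 + 90 = 120°   (square ↑)
120 + 120 = 240°   (triadic ↑)
240 + 90 = 330°   (square ↑)

330°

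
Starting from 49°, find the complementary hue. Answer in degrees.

229°

The complement sits 180° across the wheel.
49 + 180 = 229°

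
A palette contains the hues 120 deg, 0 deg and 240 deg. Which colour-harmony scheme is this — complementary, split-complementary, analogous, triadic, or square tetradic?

Sort the hues: 0°, 120°, 240°.
Successive gaps around the wheel: 120°, 120°, 120°.
Three hues equally spaced 120° apart form a triad.

triadic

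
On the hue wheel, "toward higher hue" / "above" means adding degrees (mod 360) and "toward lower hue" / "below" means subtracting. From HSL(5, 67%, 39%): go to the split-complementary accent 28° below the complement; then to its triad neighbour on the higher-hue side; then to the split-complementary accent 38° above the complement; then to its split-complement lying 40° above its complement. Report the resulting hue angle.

355°

+152° (split-comp 28° ↓): 5 + 152 = 157°
+120° (triadic ↑): 157 + 120 = 277°
+218° (split-comp 38° ↑): 277 + 218 = 495 → 495 − 360 = 135°
+220° (split-comp 40° ↑): 135 + 220 = 355°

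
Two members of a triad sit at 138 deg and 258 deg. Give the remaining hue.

A triad spaces three hues 120° apart.
The full set is {18°, 138°, 258°}.

18°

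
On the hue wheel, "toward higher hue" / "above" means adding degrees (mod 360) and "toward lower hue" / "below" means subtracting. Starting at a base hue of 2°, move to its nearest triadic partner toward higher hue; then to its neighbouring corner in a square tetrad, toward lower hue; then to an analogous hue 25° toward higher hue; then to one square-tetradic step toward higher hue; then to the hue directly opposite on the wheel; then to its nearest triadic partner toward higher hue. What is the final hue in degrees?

2 + 120 = 122°   (triadic ↑)
122 − 90 = 32°   (square ↓)
32 + 25 = 57°   (analog 25° ↑)
57 + 90 = 147°   (square ↑)
147 + 180 = 327°   (complement)
327 + 120 = 447 → 447 − 360 = 87°   (triadic ↑)

87°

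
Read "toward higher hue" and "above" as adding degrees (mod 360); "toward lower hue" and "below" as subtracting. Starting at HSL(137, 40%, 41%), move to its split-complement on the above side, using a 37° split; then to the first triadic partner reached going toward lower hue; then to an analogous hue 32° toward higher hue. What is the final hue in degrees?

266°

split-comp 37° ↑ +217°: 137 + 217 = 354°
triadic ↓ −120°: 354 − 120 = 234°
analog 32° ↑ +32°: 234 + 32 = 266°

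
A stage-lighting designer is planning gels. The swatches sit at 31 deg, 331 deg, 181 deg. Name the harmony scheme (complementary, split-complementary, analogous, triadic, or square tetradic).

split-complementary

Sort the hues: 31°, 181°, 331°.
Successive gaps around the wheel: 150°, 150°, 60°.
Two 150° gaps and one 60° gap — a base hue opposite a pair of accents 30° either side of its complement — is the split-complementary pattern.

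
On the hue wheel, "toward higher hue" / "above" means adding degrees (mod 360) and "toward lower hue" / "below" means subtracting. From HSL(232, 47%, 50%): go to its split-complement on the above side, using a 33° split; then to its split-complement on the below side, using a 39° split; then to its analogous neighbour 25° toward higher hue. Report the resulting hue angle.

split-comp 33° ↑ +213°: 232 + 213 = 445 → 445 − 360 = 85°
split-comp 39° ↓ +141°: 85 + 141 = 226°
analog 25° ↑ +25°: 226 + 25 = 251°

251°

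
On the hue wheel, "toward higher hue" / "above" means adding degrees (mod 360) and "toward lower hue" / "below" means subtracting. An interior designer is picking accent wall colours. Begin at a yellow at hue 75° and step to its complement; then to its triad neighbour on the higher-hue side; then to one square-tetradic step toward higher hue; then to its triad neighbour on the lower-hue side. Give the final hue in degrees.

345°

75 + 180 = 255°   (complement)
255 + 120 = 375 → 375 − 360 = 15°   (triadic ↑)
15 + 90 = 105°   (square ↑)
105 − 120 = -15 → -15 + 360 = 345°   (triadic ↓)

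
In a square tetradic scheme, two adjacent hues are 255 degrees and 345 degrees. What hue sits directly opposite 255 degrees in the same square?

A square tetradic scheme places four hues 90° apart; opposite corners are 180° apart.
255 + 180 = 435 → 435 − 360 = 75°

75°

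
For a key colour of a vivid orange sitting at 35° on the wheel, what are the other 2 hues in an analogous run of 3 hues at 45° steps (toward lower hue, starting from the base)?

Analogous hues sit every 45° along the wheel.
35 − 45 = -10 → -10 + 360 = 350°
35 − 90 = -55 → -55 + 360 = 305°

350° and 305°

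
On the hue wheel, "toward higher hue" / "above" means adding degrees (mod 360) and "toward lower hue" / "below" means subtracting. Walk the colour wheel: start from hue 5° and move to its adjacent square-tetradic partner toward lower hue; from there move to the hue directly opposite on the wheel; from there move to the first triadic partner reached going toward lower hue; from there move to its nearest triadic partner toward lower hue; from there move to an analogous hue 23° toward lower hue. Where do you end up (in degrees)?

192°

5 − 90 = -85 → -85 + 360 = 275°   (square ↓)
275 + 180 = 455 → 455 − 360 = 95°   (complement)
95 − 120 = -25 → -25 + 360 = 335°   (triadic ↓)
335 − 120 = 215°   (triadic ↓)
215 − 23 = 192°   (analog 23° ↓)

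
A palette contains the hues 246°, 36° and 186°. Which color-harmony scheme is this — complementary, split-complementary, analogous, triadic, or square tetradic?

split-complementary

Sort the hues: 36°, 186°, 246°.
Successive gaps around the wheel: 150°, 60°, 150°.
Two 150° gaps and one 60° gap — a base hue opposite a pair of accents 30° either side of its complement — is the split-complementary pattern.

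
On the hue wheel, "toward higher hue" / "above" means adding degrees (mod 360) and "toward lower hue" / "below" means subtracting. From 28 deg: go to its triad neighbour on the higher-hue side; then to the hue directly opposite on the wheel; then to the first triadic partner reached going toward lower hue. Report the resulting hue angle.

208°

28 + 120 = 148°   (triadic ↑)
148 + 180 = 328°   (complement)
328 − 120 = 208°   (triadic ↓)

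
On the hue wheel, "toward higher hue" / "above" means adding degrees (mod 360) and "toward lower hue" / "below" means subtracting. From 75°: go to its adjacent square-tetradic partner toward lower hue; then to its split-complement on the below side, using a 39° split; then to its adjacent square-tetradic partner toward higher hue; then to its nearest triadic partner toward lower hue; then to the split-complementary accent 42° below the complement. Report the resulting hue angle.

234°

−90° (square ↓): 75 − 90 = -15 → -15 + 360 = 345°
+141° (split-comp 39° ↓): 345 + 141 = 486 → 486 − 360 = 126°
+90° (square ↑): 126 + 90 = 216°
−120° (triadic ↓): 216 − 120 = 96°
+138° (split-comp 42° ↓): 96 + 138 = 234°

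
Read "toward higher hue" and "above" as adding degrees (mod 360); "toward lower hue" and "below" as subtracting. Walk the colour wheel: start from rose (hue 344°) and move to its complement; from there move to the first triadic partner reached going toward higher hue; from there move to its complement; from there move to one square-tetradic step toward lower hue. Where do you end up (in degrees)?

14°

344 + 180 = 524 → 524 − 360 = 164°   (complement)
164 + 120 = 284°   (triadic ↑)
284 + 180 = 464 → 464 − 360 = 104°   (complement)
104 − 90 = 14°   (square ↓)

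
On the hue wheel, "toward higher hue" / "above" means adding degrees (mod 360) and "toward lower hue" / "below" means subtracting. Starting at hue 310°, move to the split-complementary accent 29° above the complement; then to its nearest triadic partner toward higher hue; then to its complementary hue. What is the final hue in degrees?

split-comp 29° ↑ +209°: 310 + 209 = 519 → 519 − 360 = 159°
triadic ↑ +120°: 159 + 120 = 279°
complement +180°: 279 + 180 = 459 → 459 − 360 = 99°

99°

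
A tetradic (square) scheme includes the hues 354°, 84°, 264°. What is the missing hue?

A square tetradic scheme places four hues every 90°.
The full set through 84° is {84°, 174°, 264°, 354°}.
Given {84°, 264°, 354°}, the missing hue is 174°.

174°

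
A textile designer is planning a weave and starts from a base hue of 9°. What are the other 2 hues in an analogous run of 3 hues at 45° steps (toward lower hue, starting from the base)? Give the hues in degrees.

324° and 279°

Analogous hues sit every 45° along the wheel.
9 − 45 = -36 → -36 + 360 = 324°
9 − 90 = -81 → -81 + 360 = 279°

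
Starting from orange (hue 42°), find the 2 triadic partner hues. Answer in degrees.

A triad places three hues 120° apart.
42 + 120 = 162°
42 + 240 = 282°

162° and 282°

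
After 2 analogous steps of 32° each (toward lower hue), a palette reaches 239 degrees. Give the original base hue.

303°

2 steps of 32° (toward lower hue) give a net shift of −64°.
Start = end − shift: 239 + 64 = 303°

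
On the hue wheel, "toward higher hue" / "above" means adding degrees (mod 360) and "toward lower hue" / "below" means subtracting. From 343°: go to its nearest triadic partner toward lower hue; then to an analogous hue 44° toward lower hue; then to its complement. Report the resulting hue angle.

triadic ↓ −120°: 343 − 120 = 223°
analog 44° ↓ −44°: 223 − 44 = 179°
complement +180°: 179 + 180 = 359°

359°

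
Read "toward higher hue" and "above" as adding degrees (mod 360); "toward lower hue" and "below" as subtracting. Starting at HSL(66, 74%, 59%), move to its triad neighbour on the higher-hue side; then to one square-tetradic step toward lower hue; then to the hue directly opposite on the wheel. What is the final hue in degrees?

66 + 120 = 186°   (triadic ↑)
186 − 90 = 96°   (square ↓)
96 + 180 = 276°   (complement)

276°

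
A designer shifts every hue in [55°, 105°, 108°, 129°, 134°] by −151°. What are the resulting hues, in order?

55 − 151 = -96 → -96 + 360 = 264°
105 − 151 = -46 → -46 + 360 = 314°
108 − 151 = -43 → -43 + 360 = 317°
129 − 151 = -22 → -22 + 360 = 338°
134 − 151 = -17 → -17 + 360 = 343°

264°, 314°, 317°, 338°, 343°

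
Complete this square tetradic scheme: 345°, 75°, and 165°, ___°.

255°

A square tetradic scheme places four hues every 90°.
The full set through 75° is {75°, 165°, 255°, 345°}.
Given {75°, 165°, 345°}, the missing hue is 255°.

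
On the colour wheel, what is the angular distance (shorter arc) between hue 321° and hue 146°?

175°

|321 − 146| = 175.
175 ≤ 180, so the shorter arc is 175°.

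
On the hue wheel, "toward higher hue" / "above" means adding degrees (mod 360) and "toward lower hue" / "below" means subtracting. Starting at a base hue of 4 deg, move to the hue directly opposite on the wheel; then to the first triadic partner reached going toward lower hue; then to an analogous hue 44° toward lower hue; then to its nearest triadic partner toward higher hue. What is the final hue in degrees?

complement +180°: 4 + 180 = 184°
triadic ↓ −120°: 184 − 120 = 64°
analog 44° ↓ −44°: 64 − 44 = 20°
triadic ↑ +120°: 20 + 120 = 140°

140°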